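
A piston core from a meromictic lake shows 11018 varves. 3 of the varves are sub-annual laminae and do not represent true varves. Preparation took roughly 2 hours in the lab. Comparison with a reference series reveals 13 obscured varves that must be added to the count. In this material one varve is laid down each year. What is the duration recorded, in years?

11028 yr

True varve count = 11018 − 3 + 13 = 11028.
With a one-to-one varve periodicity this is 11028 years.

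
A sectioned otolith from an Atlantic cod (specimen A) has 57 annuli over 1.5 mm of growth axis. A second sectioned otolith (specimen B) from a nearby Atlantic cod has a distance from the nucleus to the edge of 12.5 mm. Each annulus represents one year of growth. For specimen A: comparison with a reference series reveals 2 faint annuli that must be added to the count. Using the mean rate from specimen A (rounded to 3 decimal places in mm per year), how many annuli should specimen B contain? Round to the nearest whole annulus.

Specimen A: correcting the raw count gives 57 + 2 = 59 true annuli.
A: Mean rate = 1.5 mm / 59 years ≈ 0.025 mm per year.
Specimen B: 12.5 mm / 0.025 mm per year = 500.00 years ≈ 500 annuli.

500 annuli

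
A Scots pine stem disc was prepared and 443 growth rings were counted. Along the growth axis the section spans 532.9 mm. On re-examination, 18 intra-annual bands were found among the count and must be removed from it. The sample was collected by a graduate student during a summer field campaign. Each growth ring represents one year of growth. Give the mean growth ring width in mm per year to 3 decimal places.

After corrections the count is 443 − 18 = 425 growth rings.
532.9 mm over 425 years gives 532.9 / 425 ≈ 1.254 mm per year.

1.254 mm per year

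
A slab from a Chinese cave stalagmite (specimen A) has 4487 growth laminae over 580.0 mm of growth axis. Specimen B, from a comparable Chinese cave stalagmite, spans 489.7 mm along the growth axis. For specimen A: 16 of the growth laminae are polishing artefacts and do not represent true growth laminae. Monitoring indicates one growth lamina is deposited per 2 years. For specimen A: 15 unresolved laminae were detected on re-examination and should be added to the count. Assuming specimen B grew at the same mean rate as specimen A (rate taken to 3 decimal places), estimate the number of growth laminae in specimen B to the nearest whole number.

Specimen A: correcting the raw count gives 4487 − 16 + 15 = 4486 true growth laminae.
Specimen A: at 2 years per growth lamina, 4486 × 2 = 8972 years.
A: Mean rate = 580.0 mm / 8972 years ≈ 0.065 mm/yr.
Specimen B: 489.7 mm / 0.065 mm per year = 7533.85 years; at 2 years per growth lamina that is 7533.85 / 2 ≈ 3767 growth laminae.

3767 growth laminae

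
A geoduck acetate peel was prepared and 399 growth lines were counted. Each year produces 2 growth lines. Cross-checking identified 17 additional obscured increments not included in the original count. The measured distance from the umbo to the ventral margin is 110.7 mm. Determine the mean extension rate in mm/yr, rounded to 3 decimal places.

0.532 mm/yr

Correcting the raw count gives 399 + 17 = 416 true growth lines.
416 growth lines at 2 per year is 416 / 2 = 208 years.
Mean rate = 110.7 mm / 208 years ≈ 0.532 mm/yr.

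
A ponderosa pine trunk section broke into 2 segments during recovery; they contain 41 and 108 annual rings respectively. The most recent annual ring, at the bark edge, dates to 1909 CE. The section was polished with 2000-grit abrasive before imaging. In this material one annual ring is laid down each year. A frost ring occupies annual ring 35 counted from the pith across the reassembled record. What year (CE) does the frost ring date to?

1795 CE

Total annual rings = 41 + 108 = 149.
149 − 35 = 114 annual rings lie beyond the frost ring toward the bark edge.
1909 − 114 = 1795 CE.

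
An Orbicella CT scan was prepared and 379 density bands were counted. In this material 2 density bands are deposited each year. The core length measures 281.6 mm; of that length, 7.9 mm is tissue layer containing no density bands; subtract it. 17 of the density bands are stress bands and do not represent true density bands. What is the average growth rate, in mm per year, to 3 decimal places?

True density band count = 379 − 17 = 362.
362 density bands at 2 per year is 362 / 2 = 181 years.
Removing the 7.9 mm offcut leaves 281.6 − 7.9 = 273.7 mm.
Mean rate = 273.7 mm / 181 years ≈ 1.512 mm per year.

1.512 mm per year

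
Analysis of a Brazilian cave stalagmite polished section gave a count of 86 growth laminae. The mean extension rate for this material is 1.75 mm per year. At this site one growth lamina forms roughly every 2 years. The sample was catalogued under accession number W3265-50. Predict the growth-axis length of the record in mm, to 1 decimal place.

301.0 mm

At 2 years per growth lamina, 86 × 2 = 172 years.
Length ≈ 1.75 × 172 = 301.0 mm.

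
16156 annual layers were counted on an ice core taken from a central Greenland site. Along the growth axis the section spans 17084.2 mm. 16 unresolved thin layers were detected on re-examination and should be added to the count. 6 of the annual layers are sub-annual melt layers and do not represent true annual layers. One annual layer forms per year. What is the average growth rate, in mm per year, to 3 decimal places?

1.057 mm per year

After corrections the count is 16156 − 6 + 16 = 16166 annual layers.
Extension rate ≈ 17084.2 / 16166 = 1.057 mm per year.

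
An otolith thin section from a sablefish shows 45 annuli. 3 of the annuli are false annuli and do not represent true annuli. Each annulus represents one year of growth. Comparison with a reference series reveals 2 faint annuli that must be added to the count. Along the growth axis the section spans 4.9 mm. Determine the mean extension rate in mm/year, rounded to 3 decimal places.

Correcting the raw count gives 45 − 3 + 2 = 44 true annuli.
4.9 mm over 44 years gives 4.9 / 44 ≈ 0.111 mm/year.

0.111 mm/year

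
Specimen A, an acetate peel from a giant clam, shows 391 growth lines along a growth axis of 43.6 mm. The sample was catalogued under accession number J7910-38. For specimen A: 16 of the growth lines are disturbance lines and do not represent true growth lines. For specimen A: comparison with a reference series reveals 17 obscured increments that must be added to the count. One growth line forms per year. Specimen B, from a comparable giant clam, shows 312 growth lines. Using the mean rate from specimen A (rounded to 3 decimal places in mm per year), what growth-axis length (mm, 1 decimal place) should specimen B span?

34.6 mm

Specimen A: correcting the raw count gives 391 − 16 + 17 = 392 true growth lines.
A: 43.6 mm over 392 years gives 43.6 / 392 ≈ 0.111 mm/yr.
For B, 0.111 mm/year × 312 years = 34.6 mm.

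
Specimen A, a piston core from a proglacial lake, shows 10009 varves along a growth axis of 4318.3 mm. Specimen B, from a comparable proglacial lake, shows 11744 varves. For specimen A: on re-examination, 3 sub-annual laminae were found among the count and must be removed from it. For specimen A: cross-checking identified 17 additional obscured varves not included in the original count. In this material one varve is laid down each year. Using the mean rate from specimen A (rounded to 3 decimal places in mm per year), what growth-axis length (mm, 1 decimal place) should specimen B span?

5061.7 mm

Specimen A: adjusted count: 10009 − 3 + 17 = 10023 varves.
A: Extension rate ≈ 4318.3 / 10023 = 0.431 mm per year.
For B, 0.431 mm/year × 11744 years = 5061.7 mm.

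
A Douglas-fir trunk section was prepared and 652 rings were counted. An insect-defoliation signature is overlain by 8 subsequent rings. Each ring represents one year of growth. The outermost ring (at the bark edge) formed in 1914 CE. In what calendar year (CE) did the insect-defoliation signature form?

1906 CE

There are 8 rings younger than the insect-defoliation signature.
The ring at the bark edge is 1914 CE, so the insect-defoliation signature dates to 1914 − 8 = 1906 CE.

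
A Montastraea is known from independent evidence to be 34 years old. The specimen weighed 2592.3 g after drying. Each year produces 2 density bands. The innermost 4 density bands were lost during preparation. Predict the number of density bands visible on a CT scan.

64 density bands

Expected density bands: 34 × 2 = 68.
Less the 4 uncaptured density bands: 68 − 4 = 64.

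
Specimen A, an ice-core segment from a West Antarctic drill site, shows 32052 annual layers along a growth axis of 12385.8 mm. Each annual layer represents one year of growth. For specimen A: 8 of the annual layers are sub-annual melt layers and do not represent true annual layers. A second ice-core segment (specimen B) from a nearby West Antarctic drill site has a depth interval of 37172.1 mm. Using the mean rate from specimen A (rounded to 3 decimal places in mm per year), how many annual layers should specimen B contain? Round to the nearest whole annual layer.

Specimen A: true annual layer count = 32052 − 8 = 32044.
A: Extension rate ≈ 12385.8 / 32044 = 0.387 mm/year.
For B, 37172.1 / 0.387 = 96051.94 years ≈ 96052 annual layers.

96052 annual layers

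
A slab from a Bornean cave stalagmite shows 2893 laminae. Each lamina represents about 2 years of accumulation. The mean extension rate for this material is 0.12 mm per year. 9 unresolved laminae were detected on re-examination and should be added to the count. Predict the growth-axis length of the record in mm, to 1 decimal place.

696.5 mm

Adjusted count: 2893 + 9 = 2902 laminae.
2902 laminae at 2 years each span 2902 × 2 = 5804 years.
Length ≈ 0.12 × 5804 = 696.5 mm.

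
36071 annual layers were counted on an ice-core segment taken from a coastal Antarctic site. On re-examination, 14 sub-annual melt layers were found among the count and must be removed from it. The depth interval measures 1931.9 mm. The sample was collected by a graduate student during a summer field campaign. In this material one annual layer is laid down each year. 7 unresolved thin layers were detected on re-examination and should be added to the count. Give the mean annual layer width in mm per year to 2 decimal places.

0.05 mm per year

After corrections the count is 36071 − 14 + 7 = 36064 annual layers.
Mean rate = 1931.9 mm / 36064 years ≈ 0.05 mm per year.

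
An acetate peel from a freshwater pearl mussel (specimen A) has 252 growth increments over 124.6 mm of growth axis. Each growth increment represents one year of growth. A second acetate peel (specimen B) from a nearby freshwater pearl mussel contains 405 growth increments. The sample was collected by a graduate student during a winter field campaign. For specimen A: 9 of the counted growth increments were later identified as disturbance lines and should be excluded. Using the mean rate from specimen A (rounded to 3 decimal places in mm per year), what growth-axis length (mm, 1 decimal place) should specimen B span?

207.8 mm

Specimen A: adjusted count: 252 − 9 = 243 growth increments.
A: Extension rate ≈ 124.6 / 243 = 0.513 mm per year.
Length of B = 0.513 × 405 = 207.8 mm.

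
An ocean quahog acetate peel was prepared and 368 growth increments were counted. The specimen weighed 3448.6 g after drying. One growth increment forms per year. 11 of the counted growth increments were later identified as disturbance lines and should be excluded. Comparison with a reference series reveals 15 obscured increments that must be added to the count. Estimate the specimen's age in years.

372 yr

After corrections the count is 368 − 11 + 15 = 372 growth increments.
At one growth increment per year, that is 372 years.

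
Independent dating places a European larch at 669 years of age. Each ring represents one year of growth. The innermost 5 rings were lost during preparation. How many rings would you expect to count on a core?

Expected rings over 669 years: 669.
Less the 5 uncaptured rings: 669 − 5 = 664.

664 rings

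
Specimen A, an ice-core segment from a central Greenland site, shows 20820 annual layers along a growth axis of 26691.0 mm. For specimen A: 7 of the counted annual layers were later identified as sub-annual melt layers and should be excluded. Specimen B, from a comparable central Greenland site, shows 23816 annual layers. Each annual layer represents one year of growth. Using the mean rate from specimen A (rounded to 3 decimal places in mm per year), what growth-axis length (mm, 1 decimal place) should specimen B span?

30532.1 mm

Specimen A: true annual layer count = 20820 − 7 = 20813.
A: Mean rate = 26691.0 mm / 20813 years ≈ 1.282 mm per year.
B's length ≈ 1.282 × 23816 = 30532.1 mm.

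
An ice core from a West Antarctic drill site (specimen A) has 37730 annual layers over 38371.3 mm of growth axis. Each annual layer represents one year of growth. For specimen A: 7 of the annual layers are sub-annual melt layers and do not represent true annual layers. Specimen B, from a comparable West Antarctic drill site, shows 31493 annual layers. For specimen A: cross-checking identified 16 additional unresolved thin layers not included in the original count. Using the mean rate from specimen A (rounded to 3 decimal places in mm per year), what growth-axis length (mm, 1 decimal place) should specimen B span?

32028.4 mm

Specimen A: correcting the raw count gives 37730 − 7 + 16 = 37739 true annual layers.
A: Mean rate = 38371.3 mm / 37739 years ≈ 1.017 mm/year.
For B, 1.017 mm/year × 31493 years = 32028.4 mm.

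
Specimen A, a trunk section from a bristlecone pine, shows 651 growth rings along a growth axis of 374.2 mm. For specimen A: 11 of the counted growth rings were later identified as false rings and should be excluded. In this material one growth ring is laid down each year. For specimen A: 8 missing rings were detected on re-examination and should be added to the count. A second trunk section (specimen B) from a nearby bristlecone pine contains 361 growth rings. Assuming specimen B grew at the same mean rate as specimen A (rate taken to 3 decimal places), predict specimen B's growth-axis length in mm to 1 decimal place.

Specimen A: after corrections the count is 651 − 11 + 8 = 648 growth rings.
A: 374.2 mm over 648 years gives 374.2 / 648 ≈ 0.577 mm per year.
For B, 0.577 mm/year × 361 years = 208.3 mm.

208.3 mm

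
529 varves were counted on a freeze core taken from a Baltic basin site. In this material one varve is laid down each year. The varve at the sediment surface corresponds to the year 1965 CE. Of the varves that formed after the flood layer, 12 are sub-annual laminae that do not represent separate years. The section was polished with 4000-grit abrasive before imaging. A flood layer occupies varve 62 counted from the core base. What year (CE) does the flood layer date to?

529 − 62 = 467 varves lie beyond the flood layer toward the sediment surface.
Excluding 12 false varves: 467 − 12 = 455.
The varve at the sediment surface is 1965 CE, so the flood layer dates to 1965 − 455 = 1510 CE.

1510 CE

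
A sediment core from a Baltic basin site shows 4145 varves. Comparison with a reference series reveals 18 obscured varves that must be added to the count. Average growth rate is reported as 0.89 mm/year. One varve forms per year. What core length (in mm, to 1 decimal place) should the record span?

True varve count = 4145 + 18 = 4163.
4163 years at 0.89 mm/year gives 0.89 × 4163 = 3705.1 mm.

3705.1 mm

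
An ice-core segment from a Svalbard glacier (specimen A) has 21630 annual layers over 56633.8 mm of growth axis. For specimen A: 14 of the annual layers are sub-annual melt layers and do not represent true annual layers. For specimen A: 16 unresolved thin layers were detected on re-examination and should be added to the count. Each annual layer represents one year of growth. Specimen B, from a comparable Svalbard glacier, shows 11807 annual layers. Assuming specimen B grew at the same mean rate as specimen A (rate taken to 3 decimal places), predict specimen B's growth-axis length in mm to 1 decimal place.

30910.7 mm

Specimen A: after corrections the count is 21630 − 14 + 16 = 21632 annual layers.
A: Mean rate = 56633.8 mm / 21632 years ≈ 2.618 mm/yr.
Length of B = 2.618 × 11807 = 30910.7 mm.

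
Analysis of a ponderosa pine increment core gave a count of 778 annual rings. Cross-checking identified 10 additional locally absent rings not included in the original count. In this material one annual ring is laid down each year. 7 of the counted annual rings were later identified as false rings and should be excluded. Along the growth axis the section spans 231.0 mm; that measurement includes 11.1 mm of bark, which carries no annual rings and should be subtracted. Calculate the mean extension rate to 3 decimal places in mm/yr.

Correcting the raw count gives 778 − 7 + 10 = 781 true annual rings.
Removing the 11.1 mm offcut leaves 231.0 − 11.1 = 219.9 mm.
219.9 mm over 781 years gives 219.9 / 781 ≈ 0.282 mm/yr.

0.282 mm/yr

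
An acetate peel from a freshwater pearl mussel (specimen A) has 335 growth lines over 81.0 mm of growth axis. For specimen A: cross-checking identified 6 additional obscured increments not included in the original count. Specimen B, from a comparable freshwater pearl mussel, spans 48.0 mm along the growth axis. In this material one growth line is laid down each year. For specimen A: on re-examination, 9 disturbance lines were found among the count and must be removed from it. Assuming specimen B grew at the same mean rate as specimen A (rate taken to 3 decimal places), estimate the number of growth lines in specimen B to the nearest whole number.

197 growth lines

Specimen A: true growth line count = 335 − 9 + 6 = 332.
A: 81.0 mm over 332 years gives 81.0 / 332 ≈ 0.244 mm/yr.
For B, 48.0 / 0.244 = 196.72 years ≈ 197 growth lines.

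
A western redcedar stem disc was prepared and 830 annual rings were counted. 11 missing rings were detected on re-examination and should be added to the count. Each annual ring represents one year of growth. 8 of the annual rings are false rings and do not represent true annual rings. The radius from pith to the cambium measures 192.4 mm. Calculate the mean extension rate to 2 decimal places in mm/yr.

True annual ring count = 830 − 8 + 11 = 833.
Mean rate = 192.4 mm / 833 years ≈ 0.23 mm/yr.

0.23 mm/yr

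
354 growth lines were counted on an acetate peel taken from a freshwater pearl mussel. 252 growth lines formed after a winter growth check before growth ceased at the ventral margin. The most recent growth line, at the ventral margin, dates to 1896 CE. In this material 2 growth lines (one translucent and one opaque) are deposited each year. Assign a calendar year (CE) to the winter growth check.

252 growth lines formed after the winter growth check.
Dividing by 2 growth lines per year: 252 / 2 = 126 years.
The growth line at the ventral margin is 1896 CE, so the winter growth check dates to 1896 − 126 = 1770 CE.

1770 CE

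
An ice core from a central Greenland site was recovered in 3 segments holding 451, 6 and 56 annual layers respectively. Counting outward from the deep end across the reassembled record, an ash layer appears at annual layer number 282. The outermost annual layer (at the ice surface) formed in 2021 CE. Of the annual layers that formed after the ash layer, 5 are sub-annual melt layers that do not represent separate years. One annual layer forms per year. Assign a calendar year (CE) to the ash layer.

1795 CE

Total annual layers = 451 + 6 + 56 = 513.
The ash layer sits at annual layer 282 from the deep end, so 513 − 282 = 231 annual layers formed after it.
Excluding 5 false annual layers: 231 − 5 = 226.
2021 − 226 = 1795 CE.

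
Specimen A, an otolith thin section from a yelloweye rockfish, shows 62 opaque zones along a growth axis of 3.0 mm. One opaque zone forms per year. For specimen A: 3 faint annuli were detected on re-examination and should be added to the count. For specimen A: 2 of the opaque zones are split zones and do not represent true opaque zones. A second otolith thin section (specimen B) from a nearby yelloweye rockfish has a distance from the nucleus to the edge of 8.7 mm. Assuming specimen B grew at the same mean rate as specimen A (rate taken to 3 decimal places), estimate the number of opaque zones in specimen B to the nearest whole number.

Specimen A: true opaque zone count = 62 − 2 + 3 = 63.
A: Extension rate ≈ 3.0 / 63 = 0.048 mm/year.
Specimen B: 8.7 mm / 0.048 mm per year = 181.25 years ≈ 181 opaque zones.

181 opaque zones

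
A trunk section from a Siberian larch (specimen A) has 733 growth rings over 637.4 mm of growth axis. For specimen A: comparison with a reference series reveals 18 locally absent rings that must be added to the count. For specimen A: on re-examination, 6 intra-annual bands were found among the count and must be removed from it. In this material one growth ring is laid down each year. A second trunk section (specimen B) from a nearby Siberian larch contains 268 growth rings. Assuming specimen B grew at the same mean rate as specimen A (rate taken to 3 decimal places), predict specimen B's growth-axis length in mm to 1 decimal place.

229.4 mm

Specimen A: adjusted count: 733 − 6 + 18 = 745 growth rings.
A: 637.4 mm over 745 years gives 637.4 / 745 ≈ 0.856 mm/yr.
Length of B = 0.856 × 268 = 229.4 mm.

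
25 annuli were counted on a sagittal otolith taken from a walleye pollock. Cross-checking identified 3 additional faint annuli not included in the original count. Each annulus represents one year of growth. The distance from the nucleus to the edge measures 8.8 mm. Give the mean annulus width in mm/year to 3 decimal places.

0.314 mm/year

Correcting the raw count gives 25 + 3 = 28 true annuli.
8.8 mm over 28 years gives 8.8 / 28 ≈ 0.314 mm/year.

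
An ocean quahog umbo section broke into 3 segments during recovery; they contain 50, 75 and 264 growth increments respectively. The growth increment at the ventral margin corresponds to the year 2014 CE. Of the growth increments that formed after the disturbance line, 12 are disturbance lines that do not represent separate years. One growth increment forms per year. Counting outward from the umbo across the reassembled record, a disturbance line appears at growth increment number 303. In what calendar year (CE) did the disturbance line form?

1940 CE

Total growth increments = 50 + 75 + 264 = 389.
Between growth increment 303 and the ventral margin there are 389 − 303 = 86 growth increments.
Removing the 12 false growth increments leaves 86 − 12 = 74 true growth increments beyond the disturbance line.
Counting back 74 years from 2014 CE places the disturbance line in 2014 − 74 = 1940 CE.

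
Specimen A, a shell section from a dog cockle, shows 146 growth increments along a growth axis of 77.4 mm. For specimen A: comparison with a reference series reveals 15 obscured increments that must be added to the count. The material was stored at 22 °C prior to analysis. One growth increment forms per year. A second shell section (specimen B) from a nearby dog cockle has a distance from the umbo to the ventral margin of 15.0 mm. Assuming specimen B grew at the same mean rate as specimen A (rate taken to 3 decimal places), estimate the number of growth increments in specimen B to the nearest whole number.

31 growth increments

Specimen A: adjusted count: 146 + 15 = 161 growth increments.
A: 77.4 mm over 161 years gives 77.4 / 161 ≈ 0.481 mm/yr.
Specimen B: 15.0 mm / 0.481 mm per year = 31.19 years ≈ 31 growth increments.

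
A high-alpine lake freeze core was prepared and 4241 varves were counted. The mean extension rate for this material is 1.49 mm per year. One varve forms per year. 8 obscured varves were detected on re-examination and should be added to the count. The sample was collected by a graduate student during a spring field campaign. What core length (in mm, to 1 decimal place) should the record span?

Adjusted count: 4241 + 8 = 4249 varves.
Length ≈ 1.49 × 4249 = 6331.0 mm.

6331.0 mm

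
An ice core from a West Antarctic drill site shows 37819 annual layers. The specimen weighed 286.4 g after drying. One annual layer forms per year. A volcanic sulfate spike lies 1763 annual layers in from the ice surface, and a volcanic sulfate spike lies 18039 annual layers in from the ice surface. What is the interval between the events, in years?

16276 yr

The two markers are separated by 18039 − 1763 = 16276 annual layers.
That is 16276 years at one annual layer per year.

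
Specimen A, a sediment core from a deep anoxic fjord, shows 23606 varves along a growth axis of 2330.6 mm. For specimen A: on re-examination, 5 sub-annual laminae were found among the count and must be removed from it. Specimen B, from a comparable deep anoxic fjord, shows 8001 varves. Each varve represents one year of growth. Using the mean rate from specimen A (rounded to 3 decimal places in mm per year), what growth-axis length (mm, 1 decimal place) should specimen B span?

Specimen A: adjusted count: 23606 − 5 = 23601 varves.
A: Extension rate ≈ 2330.6 / 23601 = 0.099 mm/year.
Length of B = 0.099 × 8001 = 792.1 mm.

792.1 mm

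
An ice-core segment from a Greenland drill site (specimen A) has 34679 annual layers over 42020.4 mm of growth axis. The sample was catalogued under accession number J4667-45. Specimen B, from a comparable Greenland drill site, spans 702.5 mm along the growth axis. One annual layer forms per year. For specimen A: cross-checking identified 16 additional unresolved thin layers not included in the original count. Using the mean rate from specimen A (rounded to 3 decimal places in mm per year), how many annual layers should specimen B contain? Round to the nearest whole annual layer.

580 annual layers

Specimen A: correcting the raw count gives 34679 + 16 = 34695 true annual layers.
A: 42020.4 mm over 34695 years gives 42020.4 / 34695 ≈ 1.211 mm per year.
For B, 702.5 / 1.211 = 580.10 years ≈ 580 annual layers.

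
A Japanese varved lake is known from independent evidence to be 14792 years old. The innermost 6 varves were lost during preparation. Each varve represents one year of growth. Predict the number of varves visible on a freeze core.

14786 varves

At one varve per year, 14792 years correspond to 14792 varves.
14792 − 6 missed = 14786 varves expected in the prepared section.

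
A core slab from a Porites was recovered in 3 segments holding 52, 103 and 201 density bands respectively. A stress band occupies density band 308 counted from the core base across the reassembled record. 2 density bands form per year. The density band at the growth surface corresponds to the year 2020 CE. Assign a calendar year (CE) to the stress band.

1996 CE

Total density bands = 52 + 103 + 201 = 356.
356 − 308 = 48 density bands lie beyond the stress band toward the growth surface.
Dividing by 2 density bands per year: 48 / 2 = 24 years.
Counting back 24 years from 2020 CE places the stress band in 2020 − 24 = 1996 CE.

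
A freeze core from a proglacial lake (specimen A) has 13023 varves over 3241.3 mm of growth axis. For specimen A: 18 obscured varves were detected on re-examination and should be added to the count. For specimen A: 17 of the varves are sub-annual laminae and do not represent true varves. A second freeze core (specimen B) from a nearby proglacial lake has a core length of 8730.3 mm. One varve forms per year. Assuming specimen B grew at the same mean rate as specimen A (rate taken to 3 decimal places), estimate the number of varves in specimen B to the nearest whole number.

Specimen A: correcting the raw count gives 13023 − 17 + 18 = 13024 true varves.
A: Mean rate = 3241.3 mm / 13024 years ≈ 0.249 mm/year.
B spans 8730.3 / 0.249 = 35061.45 years ≈ 35061 varves.

35061 varves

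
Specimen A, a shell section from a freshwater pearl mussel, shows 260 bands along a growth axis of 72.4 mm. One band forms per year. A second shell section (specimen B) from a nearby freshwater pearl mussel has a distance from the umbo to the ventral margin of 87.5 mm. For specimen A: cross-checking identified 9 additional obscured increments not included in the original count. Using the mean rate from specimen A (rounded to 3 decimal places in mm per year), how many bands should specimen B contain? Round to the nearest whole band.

Specimen A: correcting the raw count gives 260 + 9 = 269 true bands.
A: 72.4 mm over 269 years gives 72.4 / 269 ≈ 0.269 mm/yr.
B spans 87.5 / 0.269 = 325.28 years ≈ 325 bands.

325 bands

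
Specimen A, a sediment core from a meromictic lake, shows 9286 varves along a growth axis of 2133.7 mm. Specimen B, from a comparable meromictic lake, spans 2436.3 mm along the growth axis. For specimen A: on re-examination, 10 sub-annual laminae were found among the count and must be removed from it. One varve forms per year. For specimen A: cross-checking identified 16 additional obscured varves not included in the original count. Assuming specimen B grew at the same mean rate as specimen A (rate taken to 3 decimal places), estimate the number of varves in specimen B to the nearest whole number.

Specimen A: correcting the raw count gives 9286 − 10 + 16 = 9292 true varves.
A: 2133.7 mm over 9292 years gives 2133.7 / 9292 ≈ 0.230 mm per year.
For B, 2436.3 / 0.230 = 10592.61 years ≈ 10593 varves.

10593 varves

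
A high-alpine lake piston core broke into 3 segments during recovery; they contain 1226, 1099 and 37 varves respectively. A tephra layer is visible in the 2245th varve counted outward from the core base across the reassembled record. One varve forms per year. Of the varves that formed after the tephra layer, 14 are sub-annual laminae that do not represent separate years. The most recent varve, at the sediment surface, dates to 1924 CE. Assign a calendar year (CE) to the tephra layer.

Total varves = 1226 + 1099 + 37 = 2362.
2362 − 2245 = 117 varves lie beyond the tephra layer toward the sediment surface.
Excluding 14 false varves: 117 − 14 = 103.
Counting back 103 years from 1924 CE places the tephra layer in 1924 − 103 = 1821 CE.

1821 CE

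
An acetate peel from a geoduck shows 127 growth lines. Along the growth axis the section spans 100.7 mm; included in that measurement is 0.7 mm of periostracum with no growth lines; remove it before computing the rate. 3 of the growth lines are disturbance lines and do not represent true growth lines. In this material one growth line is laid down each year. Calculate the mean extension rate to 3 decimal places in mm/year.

After corrections the count is 127 − 3 = 124 growth lines.
Net length = 100.7 − 0.7 = 100.0 mm.
100.0 mm over 124 years gives 100.0 / 124 ≈ 0.806 mm/year.

0.806 mm/year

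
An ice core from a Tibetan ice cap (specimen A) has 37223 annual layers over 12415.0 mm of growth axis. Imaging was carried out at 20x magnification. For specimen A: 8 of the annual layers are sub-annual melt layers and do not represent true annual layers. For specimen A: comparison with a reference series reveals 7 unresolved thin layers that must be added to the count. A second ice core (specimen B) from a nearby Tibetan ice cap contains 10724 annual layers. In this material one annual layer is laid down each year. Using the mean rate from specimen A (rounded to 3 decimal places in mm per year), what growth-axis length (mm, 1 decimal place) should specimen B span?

Specimen A: correcting the raw count gives 37223 − 8 + 7 = 37222 true annual layers.
A: Mean rate = 12415.0 mm / 37222 years ≈ 0.334 mm/yr.
Length of B = 0.334 × 10724 = 3581.8 mm.

3581.8 mm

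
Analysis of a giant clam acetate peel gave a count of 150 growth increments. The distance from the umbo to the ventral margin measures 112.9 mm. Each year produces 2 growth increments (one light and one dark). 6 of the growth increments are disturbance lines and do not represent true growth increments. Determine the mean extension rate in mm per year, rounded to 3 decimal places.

1.568 mm per year

Correcting the raw count gives 150 − 6 = 144 true growth increments.
With 2 growth increments per year, 144 / 2 = 72 years.
Extension rate ≈ 112.9 / 72 = 1.568 mm per year.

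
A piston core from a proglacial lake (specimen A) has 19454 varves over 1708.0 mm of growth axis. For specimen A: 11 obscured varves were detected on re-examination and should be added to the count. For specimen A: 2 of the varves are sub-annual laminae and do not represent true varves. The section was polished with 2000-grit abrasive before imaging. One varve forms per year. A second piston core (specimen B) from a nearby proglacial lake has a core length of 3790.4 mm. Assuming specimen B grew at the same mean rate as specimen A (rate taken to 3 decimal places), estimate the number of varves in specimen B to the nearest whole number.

Specimen A: after corrections the count is 19454 − 2 + 11 = 19463 varves.
A: 1708.0 mm over 19463 years gives 1708.0 / 19463 ≈ 0.088 mm/year.
Specimen B: 3790.4 mm / 0.088 mm per year = 43072.73 years ≈ 43073 varves.

43073 varves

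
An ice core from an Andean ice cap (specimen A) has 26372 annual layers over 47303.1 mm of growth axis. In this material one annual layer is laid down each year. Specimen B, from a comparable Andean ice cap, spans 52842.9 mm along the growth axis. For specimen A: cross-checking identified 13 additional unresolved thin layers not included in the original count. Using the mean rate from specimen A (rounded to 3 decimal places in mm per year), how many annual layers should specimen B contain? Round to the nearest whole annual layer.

29472 annual layers

Specimen A: after corrections the count is 26372 + 13 = 26385 annual layers.
A: Extension rate ≈ 47303.1 / 26385 = 1.793 mm per year.
Specimen B: 52842.9 mm / 1.793 mm per year = 29471.78 years ≈ 29472 annual layers.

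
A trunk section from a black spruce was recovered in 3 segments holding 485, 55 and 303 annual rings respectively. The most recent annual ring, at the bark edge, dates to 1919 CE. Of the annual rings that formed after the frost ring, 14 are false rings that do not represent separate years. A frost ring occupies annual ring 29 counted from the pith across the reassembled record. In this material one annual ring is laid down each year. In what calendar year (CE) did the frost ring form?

1119 CE

Total annual rings = 485 + 55 + 303 = 843.
843 − 29 = 814 annual rings lie beyond the frost ring toward the bark edge.
Removing the 14 false annual rings leaves 814 − 14 = 800 true annual rings beyond the frost ring.
Counting back 800 years from 1919 CE places the frost ring in 1919 − 800 = 1119 CE.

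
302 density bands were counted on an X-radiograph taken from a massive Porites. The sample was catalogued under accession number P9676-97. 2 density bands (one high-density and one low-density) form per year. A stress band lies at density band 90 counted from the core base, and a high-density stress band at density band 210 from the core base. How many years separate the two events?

60 years

210 − 90 = 120 density bands lie between the two events.
With 2 density bands per year, 120 / 2 = 60 years.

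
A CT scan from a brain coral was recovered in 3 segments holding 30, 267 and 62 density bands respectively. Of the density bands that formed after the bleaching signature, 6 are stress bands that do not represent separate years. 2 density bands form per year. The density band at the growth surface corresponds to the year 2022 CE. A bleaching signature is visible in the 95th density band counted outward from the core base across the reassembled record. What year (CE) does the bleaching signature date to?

1893 CE

Total density bands = 30 + 267 + 62 = 359.
Between density band 95 and the growth surface there are 359 − 95 = 264 density bands.
Removing the 6 false density bands leaves 264 − 6 = 258 true density bands beyond the bleaching signature.
258 density bands at 2 per year is 258 / 2 = 129 years.
2022 − 129 = 1893 CE.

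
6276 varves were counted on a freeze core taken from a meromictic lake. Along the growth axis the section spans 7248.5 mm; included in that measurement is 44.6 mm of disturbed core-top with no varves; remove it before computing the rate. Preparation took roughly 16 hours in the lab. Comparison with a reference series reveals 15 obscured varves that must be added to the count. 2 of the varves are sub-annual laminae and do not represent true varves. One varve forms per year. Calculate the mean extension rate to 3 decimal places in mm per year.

After corrections the count is 6276 − 2 + 15 = 6289 varves.
Net length = 7248.5 − 44.6 = 7203.9 mm.
Mean rate = 7203.9 mm / 6289 years ≈ 1.145 mm per year.

1.145 mm per year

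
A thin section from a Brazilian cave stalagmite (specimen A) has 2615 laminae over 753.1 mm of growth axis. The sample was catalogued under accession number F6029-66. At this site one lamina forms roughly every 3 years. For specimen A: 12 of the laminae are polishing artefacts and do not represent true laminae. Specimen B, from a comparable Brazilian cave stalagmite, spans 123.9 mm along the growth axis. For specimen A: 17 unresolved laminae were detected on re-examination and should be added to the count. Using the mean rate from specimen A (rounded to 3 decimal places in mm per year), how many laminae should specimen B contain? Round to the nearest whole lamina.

430 laminae

Specimen A: true lamina count = 2615 − 12 + 17 = 2620.
Specimen A: multiplying by 3 years per lamina: 2620 × 3 = 7860 years.
A: 753.1 mm over 7860 years gives 753.1 / 7860 ≈ 0.096 mm per year.
Specimen B: 123.9 mm / 0.096 mm per year = 1290.62 years; at 3 years per lamina that is 1290.62 / 3 ≈ 430 laminae.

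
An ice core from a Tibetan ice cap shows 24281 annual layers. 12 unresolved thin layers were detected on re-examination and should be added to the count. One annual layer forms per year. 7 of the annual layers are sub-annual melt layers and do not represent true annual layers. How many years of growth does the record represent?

True annual layer count = 24281 − 7 + 12 = 24286.
With a one-to-one annual layer periodicity this is 24286 years.

24286 years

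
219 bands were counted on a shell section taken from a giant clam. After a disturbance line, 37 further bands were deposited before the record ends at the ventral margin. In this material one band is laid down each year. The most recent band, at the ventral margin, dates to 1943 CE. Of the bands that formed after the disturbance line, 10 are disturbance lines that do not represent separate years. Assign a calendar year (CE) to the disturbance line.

1916 CE

There are 37 bands younger than the disturbance line.
37 − 10 false = 27 true bands after the disturbance line.
Counting back 27 years from 1943 CE places the disturbance line in 1943 − 27 = 1916 CE.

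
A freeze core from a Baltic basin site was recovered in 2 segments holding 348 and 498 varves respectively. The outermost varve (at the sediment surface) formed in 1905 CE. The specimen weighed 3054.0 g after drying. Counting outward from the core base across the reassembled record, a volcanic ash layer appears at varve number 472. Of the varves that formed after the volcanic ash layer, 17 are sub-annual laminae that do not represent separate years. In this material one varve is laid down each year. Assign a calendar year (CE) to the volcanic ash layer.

1548 CE

Total varves = 348 + 498 = 846.
846 − 472 = 374 varves lie beyond the volcanic ash layer toward the sediment surface.
Excluding 17 false varves: 374 − 17 = 357.
The varve at the sediment surface is 1905 CE, so the volcanic ash layer dates to 1905 − 357 = 1548 CE.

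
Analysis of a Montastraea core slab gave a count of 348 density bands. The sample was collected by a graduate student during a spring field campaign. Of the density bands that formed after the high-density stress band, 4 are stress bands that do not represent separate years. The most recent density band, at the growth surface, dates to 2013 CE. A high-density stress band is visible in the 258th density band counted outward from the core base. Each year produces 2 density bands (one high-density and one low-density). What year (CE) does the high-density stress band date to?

1970 CE

348 − 258 = 90 density bands lie beyond the high-density stress band toward the growth surface.
90 − 4 false = 86 true density bands after the high-density stress band.
Dividing by 2 density bands per year: 86 / 2 = 43 years.
Counting back 43 years from 2013 CE places the high-density stress band in 2013 − 43 = 1970 CE.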